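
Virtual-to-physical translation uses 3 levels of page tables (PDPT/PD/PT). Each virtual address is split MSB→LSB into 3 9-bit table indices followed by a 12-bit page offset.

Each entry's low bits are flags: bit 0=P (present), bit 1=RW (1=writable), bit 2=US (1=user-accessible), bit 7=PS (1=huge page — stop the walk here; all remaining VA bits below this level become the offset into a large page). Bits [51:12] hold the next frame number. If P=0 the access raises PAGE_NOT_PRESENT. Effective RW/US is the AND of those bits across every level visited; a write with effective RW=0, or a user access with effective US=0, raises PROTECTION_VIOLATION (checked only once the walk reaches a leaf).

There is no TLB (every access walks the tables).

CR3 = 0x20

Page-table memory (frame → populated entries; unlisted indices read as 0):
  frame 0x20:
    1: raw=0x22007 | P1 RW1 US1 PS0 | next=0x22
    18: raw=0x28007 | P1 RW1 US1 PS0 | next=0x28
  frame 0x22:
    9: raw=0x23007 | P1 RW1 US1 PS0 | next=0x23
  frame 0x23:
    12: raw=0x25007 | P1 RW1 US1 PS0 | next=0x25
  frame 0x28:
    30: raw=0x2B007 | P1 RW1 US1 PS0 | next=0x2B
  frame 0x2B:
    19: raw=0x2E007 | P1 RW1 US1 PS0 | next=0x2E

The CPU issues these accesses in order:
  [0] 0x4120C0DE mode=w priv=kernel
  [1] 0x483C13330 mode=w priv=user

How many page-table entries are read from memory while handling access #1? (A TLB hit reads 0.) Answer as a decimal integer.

Trace:
#0 VA=0x4120C0DE (w,kernel):
  L0: frame=0x20 idx=1 entry=0x22007 [P=1 RW=1 US=1 PS=0]
  L1: frame=0x22 idx=9 entry=0x23007 [P=1 RW=1 US=1 PS=0]
  L2: frame=0x23 idx=12 entry=0x25007 [P=1 RW=1 US=1 PS=0]
  ⇒ phys 0x250DE  [3 reads]
#1 VA=0x483C13330 (w,user):
  L0: frame=0x20 idx=18 entry=0x28007 [P=1 RW=1 US=1 PS=0]
  L1: frame=0x28 idx=30 entry=0x2B007 [P=1 RW=1 US=1 PS=0]
  L2: frame=0x2B idx=19 entry=0x2E007 [P=1 RW=1 US=1 PS=0]
  ⇒ phys 0x2E330  [3 reads]

Entries read for #1: 3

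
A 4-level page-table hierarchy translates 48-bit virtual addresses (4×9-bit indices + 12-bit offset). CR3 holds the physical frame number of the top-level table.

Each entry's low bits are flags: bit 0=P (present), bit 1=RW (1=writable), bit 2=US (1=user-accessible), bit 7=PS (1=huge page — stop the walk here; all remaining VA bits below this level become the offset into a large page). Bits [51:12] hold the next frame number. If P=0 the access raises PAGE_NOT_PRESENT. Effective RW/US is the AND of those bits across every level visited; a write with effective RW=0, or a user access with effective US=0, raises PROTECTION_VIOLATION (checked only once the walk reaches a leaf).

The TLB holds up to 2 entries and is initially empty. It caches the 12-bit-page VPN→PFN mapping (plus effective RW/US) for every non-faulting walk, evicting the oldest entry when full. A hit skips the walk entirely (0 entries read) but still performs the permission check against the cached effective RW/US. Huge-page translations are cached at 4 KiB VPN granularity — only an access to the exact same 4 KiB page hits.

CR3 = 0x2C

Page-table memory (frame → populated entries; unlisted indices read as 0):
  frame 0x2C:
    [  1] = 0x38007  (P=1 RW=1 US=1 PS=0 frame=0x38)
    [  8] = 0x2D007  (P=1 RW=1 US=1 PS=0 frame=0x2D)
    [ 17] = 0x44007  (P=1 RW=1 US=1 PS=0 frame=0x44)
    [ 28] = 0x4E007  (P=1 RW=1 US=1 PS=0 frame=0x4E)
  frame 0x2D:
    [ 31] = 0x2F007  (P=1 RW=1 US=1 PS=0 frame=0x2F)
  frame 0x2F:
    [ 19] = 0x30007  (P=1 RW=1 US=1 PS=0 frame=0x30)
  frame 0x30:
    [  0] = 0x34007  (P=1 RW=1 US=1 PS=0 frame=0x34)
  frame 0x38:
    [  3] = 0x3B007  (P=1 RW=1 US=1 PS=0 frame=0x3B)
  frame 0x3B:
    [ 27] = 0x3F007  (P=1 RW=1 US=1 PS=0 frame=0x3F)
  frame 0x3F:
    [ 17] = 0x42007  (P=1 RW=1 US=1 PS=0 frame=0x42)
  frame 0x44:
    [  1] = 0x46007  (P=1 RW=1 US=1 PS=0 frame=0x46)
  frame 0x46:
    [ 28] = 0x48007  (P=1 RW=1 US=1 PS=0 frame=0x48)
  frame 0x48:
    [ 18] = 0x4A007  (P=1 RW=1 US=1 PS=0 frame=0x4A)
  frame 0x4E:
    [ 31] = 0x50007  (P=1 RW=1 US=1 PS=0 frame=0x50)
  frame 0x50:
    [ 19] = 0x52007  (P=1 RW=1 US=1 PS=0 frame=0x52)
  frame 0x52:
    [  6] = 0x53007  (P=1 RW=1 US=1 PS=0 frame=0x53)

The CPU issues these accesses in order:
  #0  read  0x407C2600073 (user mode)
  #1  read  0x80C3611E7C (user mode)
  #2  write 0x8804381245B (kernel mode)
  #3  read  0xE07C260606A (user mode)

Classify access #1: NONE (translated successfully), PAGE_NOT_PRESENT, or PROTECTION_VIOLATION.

Trace:
#0 VA=0x407C2600073 (r,user):
  lvl0: tbl 0x2C, slot 8 ⇒ 0x2D007 (P1/RW1/US1/PS0)
  lvl1: tbl 0x2D, slot 31 ⇒ 0x2F007 (P1/RW1/US1/PS0)
  lvl2: tbl 0x2F, slot 19 ⇒ 0x30007 (P1/RW1/US1/PS0)
  lvl3: tbl 0x30, slot 0 ⇒ 0x34007 (P1/RW1/US1/PS0)
  ⇒ phys 0x34073  [4 reads]
#1 VA=0x80C3611E7C (r,user):
  lvl0: tbl 0x2C, slot 1 ⇒ 0x38007 (P1/RW1/US1/PS0)
  lvl1: tbl 0x38, slot 3 ⇒ 0x3B007 (P1/RW1/US1/PS0)
  lvl2: tbl 0x3B, slot 27 ⇒ 0x3F007 (P1/RW1/US1/PS0)
  lvl3: tbl 0x3F, slot 17 ⇒ 0x42007 (P1/RW1/US1/PS0)
  ⇒ phys 0x42E7C  [4 reads]
#2 VA=0x8804381245B (w,kernel):
  lvl0: tbl 0x2C, slot 17 ⇒ 0x44007 (P1/RW1/US1/PS0)
  lvl1: tbl 0x44, slot 1 ⇒ 0x46007 (P1/RW1/US1/PS0)
  lvl2: tbl 0x46, slot 28 ⇒ 0x48007 (P1/RW1/US1/PS0)
  lvl3: tbl 0x48, slot 18 ⇒ 0x4A007 (P1/RW1/US1/PS0)
  ⇒ phys 0x4A45B  [4 reads]
#3 VA=0xE07C260606A (r,user):
  lvl0: tbl 0x2C, slot 28 ⇒ 0x4E007 (P1/RW1/US1/PS0)
  lvl1: tbl 0x4E, slot 31 ⇒ 0x50007 (P1/RW1/US1/PS0)
  lvl2: tbl 0x50, slot 19 ⇒ 0x52007 (P1/RW1/US1/PS0)
  lvl3: tbl 0x52, slot 6 ⇒ 0x53007 (P1/RW1/US1/PS0)
  ⇒ phys 0x5306A  [4 reads]

Access #1 fault: NONE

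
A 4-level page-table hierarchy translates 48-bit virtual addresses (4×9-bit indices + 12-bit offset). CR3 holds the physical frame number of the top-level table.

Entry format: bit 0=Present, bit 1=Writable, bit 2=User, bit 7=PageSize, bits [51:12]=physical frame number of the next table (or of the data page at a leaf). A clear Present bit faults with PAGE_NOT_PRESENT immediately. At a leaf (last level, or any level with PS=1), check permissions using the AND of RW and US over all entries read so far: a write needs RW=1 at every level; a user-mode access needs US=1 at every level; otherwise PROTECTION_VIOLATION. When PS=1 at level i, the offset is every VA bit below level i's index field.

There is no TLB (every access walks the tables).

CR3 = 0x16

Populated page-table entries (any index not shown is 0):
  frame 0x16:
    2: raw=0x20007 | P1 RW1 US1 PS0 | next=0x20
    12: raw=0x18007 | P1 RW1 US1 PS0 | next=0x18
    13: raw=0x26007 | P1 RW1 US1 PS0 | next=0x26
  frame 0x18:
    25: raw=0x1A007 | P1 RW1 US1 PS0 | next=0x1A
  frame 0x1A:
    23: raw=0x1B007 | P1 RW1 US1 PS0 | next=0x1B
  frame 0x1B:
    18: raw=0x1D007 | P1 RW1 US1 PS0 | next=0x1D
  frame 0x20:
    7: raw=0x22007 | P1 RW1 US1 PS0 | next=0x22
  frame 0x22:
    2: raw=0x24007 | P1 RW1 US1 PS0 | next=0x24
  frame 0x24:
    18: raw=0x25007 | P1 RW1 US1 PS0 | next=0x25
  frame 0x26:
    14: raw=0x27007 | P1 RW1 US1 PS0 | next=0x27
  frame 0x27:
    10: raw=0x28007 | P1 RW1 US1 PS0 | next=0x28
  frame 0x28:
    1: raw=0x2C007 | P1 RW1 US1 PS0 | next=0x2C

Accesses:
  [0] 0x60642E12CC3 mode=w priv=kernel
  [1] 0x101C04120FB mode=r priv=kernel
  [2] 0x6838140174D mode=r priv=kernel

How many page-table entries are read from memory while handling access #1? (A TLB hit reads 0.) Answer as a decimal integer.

Trace:
#0 VA=0x60642E12CC3 (w,kernel):
  L0 @0x16[12] → 0x18007  P=1,RW=1,US=1,PS=0
  L1 @0x18[25] → 0x1A007  P=1,RW=1,US=1,PS=0
  L2 @0x1A[23] → 0x1B007  P=1,RW=1,US=1,PS=0
  L3 @0x1B[18] → 0x1D007  P=1,RW=1,US=1,PS=0
  ⇒ phys 0x1DCC3  [4 reads]
#1 VA=0x101C04120FB (r,kernel):
  L0 @0x16[2] → 0x20007  P=1,RW=1,US=1,PS=0
  L1 @0x20[7] → 0x22007  P=1,RW=1,US=1,PS=0
  L2 @0x22[2] → 0x24007  P=1,RW=1,US=1,PS=0
  L3 @0x24[18] → 0x25007  P=1,RW=1,US=1,PS=0
  ⇒ phys 0x250FB  [4 reads]
#2 VA=0x6838140174D (r,kernel):
  L0 @0x16[13] → 0x26007  P=1,RW=1,US=1,PS=0
  L1 @0x26[14] → 0x27007  P=1,RW=1,US=1,PS=0
  L2 @0x27[10] → 0x28007  P=1,RW=1,US=1,PS=0
  L3 @0x28[1] → 0x2C007  P=1,RW=1,US=1,PS=0
  ⇒ phys 0x2C74D  [4 reads]

Entries read for #1: 4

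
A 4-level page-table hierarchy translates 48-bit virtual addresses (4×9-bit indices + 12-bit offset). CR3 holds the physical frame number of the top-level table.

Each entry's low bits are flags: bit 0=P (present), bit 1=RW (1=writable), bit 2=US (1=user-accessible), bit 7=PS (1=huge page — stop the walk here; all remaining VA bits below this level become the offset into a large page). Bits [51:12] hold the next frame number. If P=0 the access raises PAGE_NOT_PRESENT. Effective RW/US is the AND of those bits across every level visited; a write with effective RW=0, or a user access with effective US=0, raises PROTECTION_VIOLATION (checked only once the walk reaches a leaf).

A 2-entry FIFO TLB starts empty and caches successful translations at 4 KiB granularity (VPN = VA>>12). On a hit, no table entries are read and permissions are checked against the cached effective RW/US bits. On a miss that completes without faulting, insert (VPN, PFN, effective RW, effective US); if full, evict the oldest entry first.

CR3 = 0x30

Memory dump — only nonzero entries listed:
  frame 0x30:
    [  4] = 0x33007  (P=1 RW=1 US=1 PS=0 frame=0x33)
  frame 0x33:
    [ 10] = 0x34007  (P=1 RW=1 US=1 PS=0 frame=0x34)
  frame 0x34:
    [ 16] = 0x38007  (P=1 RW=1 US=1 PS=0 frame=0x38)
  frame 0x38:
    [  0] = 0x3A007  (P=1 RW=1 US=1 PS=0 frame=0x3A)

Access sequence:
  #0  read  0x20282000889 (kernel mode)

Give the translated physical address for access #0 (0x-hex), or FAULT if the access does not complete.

Per-access translation:
#0 VA=0x20282000889 (r,kernel):
  L0 @0x30[4] → 0x33007  P=1,RW=1,US=1,PS=0
  L1 @0x33[10] → 0x34007  P=1,RW=1,US=1,PS=0
  L2 @0x34[16] → 0x38007  P=1,RW=1,US=1,PS=0
  L3 @0x38[0] → 0x3A007  P=1,RW=1,US=1,PS=0
  → PA=0x3A889  (4 entries read)

Access #0 PA: 0x3A889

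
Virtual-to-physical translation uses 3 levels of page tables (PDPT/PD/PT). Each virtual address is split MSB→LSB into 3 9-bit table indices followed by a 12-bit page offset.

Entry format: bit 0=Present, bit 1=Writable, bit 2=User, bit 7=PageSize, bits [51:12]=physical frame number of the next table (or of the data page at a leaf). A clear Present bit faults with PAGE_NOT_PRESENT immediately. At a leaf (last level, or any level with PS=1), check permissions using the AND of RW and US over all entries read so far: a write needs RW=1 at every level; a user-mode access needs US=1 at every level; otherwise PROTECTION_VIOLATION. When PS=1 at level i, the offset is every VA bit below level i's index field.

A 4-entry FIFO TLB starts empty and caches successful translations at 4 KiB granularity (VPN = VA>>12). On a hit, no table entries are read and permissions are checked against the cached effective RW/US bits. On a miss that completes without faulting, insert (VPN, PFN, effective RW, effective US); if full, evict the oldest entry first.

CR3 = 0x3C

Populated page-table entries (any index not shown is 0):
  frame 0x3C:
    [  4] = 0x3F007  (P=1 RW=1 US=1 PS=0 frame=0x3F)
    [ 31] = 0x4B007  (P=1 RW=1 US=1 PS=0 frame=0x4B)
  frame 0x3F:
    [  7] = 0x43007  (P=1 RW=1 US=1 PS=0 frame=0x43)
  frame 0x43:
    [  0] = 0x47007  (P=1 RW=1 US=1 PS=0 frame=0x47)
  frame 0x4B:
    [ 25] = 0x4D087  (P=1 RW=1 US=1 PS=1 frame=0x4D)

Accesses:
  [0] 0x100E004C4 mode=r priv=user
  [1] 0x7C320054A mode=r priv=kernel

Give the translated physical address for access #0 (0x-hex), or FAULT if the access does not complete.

Walk each access:
#0 VA=0x100E004C4 (r,user):
  L0 @0x3C[4] → 0x3F007  P=1,RW=1,US=1,PS=0
  L1 @0x3F[7] → 0x43007  P=1,RW=1,US=1,PS=0
  L2 @0x43[0] → 0x47007  P=1,RW=1,US=1,PS=0
  ✓ 0x474C4  — 3 lookups
#1 VA=0x7C320054A (r,kernel):
  L0 @0x3C[31] → 0x4B007  P=1,RW=1,US=1,PS=0
  L1 @0x4B[25] → 0x4D087  P=1,RW=1,US=1,PS=1
  ✓ 0x4D54A (huge @L1)  — 2 lookups

Access #0 PA: 0x474C4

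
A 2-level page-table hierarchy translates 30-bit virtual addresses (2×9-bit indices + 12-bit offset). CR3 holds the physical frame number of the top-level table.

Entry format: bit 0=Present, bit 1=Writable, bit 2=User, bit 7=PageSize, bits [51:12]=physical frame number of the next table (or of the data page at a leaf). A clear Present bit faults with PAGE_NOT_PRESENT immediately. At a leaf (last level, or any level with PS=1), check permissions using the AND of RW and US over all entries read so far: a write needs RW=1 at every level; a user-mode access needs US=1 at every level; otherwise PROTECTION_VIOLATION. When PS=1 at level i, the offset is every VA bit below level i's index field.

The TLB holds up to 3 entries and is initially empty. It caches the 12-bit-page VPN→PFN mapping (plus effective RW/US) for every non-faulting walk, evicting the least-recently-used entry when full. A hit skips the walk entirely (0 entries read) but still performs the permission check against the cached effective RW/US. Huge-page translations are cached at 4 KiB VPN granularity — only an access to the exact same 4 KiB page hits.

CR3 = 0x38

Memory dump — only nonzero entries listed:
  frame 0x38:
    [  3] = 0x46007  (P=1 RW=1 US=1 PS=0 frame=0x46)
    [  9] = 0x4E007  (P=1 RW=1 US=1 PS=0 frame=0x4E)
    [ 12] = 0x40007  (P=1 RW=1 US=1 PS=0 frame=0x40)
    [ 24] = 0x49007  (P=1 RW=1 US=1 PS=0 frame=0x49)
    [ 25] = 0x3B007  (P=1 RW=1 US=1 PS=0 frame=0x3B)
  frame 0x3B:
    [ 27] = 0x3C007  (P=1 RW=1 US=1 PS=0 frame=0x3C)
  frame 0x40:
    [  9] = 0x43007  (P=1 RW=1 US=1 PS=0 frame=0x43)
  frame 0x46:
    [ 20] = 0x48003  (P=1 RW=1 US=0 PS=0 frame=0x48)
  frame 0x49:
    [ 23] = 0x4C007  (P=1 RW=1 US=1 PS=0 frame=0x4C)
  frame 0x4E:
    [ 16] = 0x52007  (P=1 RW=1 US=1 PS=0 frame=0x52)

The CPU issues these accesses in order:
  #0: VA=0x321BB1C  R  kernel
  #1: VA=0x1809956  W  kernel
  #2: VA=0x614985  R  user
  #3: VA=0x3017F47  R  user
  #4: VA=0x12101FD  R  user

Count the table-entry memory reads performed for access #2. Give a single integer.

Walk each access:
#0 VA=0x321BB1C (r,kernel):
  [0] read 0x38 idx=25: raw=0x3B007 flags P=1 W=1 U=1 S=0
  [1] read 0x3B idx=27: raw=0x3C007 flags P=1 W=1 U=1 S=0
  ⇒ phys 0x3CB1C  [2 reads]
#1 VA=0x1809956 (w,kernel):
  [0] read 0x38 idx=12: raw=0x40007 flags P=1 W=1 U=1 S=0
  [1] read 0x40 idx=9: raw=0x43007 flags P=1 W=1 U=1 S=0
  ⇒ phys 0x43956  [2 reads]
#2 VA=0x614985 (r,user):
  [0] read 0x38 idx=3: raw=0x46007 flags P=1 W=1 U=1 S=0
  [1] read 0x46 idx=20: raw=0x48003 flags P=1 W=1 U=0 S=0
  → PROTECTION_VIOLATION  (2 entries read)
#3 VA=0x3017F47 (r,user):
  [0] read 0x38 idx=24: raw=0x49007 flags P=1 W=1 U=1 S=0
  [1] read 0x49 idx=23: raw=0x4C007 flags P=1 W=1 U=1 S=0
  ⇒ phys 0x4CF47  [2 reads]
#4 VA=0x12101FD (r,user):
  [0] read 0x38 idx=9: raw=0x4E007 flags P=1 W=1 U=1 S=0
  [1] read 0x4E idx=16: raw=0x52007 flags P=1 W=1 U=1 S=0
  ⇒ phys 0x521FD  [2 reads]

Entries read for #2: 2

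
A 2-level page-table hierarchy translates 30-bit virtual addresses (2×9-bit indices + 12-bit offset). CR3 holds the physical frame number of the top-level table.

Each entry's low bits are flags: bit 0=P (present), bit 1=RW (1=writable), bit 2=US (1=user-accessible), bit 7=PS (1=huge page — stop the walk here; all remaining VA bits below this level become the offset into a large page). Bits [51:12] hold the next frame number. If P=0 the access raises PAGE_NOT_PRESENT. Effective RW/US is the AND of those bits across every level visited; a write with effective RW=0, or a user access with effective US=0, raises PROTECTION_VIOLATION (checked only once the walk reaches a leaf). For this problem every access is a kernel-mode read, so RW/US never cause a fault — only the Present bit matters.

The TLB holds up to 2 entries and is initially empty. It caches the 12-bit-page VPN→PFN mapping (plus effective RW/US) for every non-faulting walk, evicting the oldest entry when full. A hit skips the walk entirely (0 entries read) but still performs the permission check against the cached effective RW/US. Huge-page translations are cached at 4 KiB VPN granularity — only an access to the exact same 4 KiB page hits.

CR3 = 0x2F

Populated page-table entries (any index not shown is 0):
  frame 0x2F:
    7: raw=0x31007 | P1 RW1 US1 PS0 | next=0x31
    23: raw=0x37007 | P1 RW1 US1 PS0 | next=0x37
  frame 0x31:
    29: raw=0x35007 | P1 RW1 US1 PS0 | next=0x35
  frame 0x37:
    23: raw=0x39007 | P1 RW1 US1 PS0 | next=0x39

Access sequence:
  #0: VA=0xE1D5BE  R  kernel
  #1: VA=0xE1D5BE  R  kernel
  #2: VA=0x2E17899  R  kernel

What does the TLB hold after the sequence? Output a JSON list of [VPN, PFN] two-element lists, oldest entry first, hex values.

Per-access translation:
#0 VA=0xE1D5BE (r,kernel):
  [0] read 0x2F idx=7: raw=0x31007 flags P=1 W=1 U=1 S=0
  [1] read 0x31 idx=29: raw=0x35007 flags P=1 W=1 U=1 S=0
  → PA=0x355BE  (2 entries read)
#1 VA=0xE1D5BE (r,kernel):
  TLB hit vpn=0xE1D → PA=0x355BE
#2 VA=0x2E17899 (r,kernel):
  [0] read 0x2F idx=23: raw=0x37007 flags P=1 W=1 U=1 S=0
  [1] read 0x37 idx=23: raw=0x39007 flags P=1 W=1 U=1 S=0
  → PA=0x39899  (2 entries read)

TLB: [["0xE1D", "0x35"], ["0x2E17", "0x39"]]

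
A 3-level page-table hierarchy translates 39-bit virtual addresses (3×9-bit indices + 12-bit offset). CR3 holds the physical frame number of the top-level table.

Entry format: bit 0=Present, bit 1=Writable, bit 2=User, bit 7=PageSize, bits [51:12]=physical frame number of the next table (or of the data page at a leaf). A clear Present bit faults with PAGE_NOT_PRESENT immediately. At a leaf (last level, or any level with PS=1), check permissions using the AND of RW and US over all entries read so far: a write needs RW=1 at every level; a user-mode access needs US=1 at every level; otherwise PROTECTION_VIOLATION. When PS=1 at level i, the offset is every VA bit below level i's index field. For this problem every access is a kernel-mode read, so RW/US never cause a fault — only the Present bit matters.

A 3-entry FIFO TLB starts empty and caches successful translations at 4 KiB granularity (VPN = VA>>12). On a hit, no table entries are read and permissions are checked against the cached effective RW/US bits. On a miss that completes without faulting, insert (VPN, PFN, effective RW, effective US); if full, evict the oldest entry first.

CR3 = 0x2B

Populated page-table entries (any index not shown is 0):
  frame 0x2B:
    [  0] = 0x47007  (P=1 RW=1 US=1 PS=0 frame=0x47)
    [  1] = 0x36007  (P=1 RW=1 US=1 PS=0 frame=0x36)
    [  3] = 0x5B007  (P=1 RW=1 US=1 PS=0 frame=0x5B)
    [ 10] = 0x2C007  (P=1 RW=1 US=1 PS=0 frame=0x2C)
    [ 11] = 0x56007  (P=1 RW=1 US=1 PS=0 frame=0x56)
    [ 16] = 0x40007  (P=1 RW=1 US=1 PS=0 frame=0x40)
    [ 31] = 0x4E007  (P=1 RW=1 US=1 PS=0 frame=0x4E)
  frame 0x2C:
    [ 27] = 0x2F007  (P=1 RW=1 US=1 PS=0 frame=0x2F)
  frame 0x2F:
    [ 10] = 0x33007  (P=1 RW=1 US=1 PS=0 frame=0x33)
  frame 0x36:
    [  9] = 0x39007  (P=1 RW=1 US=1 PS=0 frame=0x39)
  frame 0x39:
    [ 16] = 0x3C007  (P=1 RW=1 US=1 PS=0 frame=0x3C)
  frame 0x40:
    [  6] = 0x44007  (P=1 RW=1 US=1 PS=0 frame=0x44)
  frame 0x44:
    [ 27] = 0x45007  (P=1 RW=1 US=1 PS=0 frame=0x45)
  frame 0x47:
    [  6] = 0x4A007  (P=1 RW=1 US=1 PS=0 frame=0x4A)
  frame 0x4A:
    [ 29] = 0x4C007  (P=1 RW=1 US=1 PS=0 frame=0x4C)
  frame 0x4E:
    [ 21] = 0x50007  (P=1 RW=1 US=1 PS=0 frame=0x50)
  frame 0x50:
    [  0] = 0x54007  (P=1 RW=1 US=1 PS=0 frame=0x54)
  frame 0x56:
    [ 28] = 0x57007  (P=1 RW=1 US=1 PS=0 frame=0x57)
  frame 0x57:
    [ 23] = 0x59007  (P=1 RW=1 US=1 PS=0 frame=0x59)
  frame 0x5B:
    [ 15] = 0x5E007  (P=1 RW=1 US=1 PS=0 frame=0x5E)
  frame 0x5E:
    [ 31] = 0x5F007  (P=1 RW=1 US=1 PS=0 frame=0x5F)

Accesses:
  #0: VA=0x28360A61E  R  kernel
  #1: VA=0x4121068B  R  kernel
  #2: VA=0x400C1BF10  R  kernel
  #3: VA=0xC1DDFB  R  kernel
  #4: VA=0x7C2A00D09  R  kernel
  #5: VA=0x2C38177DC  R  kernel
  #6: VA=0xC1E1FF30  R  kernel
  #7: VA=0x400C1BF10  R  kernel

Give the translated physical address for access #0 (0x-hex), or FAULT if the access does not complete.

Trace:
#0 VA=0x28360A61E (r,kernel):
  [0] read 0x2B idx=10: raw=0x2C007 flags P=1 W=1 U=1 S=0
  [1] read 0x2C idx=27: raw=0x2F007 flags P=1 W=1 U=1 S=0
  [2] read 0x2F idx=10: raw=0x33007 flags P=1 W=1 U=1 S=0
  → PA=0x3361E  (3 entries read)
#1 VA=0x4121068B (r,kernel):
  [0] read 0x2B idx=1: raw=0x36007 flags P=1 W=1 U=1 S=0
  [1] read 0x36 idx=9: raw=0x39007 flags P=1 W=1 U=1 S=0
  [2] read 0x39 idx=16: raw=0x3C007 flags P=1 W=1 U=1 S=0
  → PA=0x3C68B  (3 entries read)
#2 VA=0x400C1BF10 (r,kernel):
  [0] read 0x2B idx=16: raw=0x40007 flags P=1 W=1 U=1 S=0
  [1] read 0x40 idx=6: raw=0x44007 flags P=1 W=1 U=1 S=0
  [2] read 0x44 idx=27: raw=0x45007 flags P=1 W=1 U=1 S=0
  → PA=0x45F10  (3 entries read)
#3 VA=0xC1DDFB (r,kernel):
  [0] read 0x2B idx=0: raw=0x47007 flags P=1 W=1 U=1 S=0
  [1] read 0x47 idx=6: raw=0x4A007 flags P=1 W=1 U=1 S=0
  [2] read 0x4A idx=29: raw=0x4C007 flags P=1 W=1 U=1 S=0
  → PA=0x4CDFB  (3 entries read)
#4 VA=0x7C2A00D09 (r,kernel):
  [0] read 0x2B idx=31: raw=0x4E007 flags P=1 W=1 U=1 S=0
  [1] read 0x4E idx=21: raw=0x50007 flags P=1 W=1 U=1 S=0
  [2] read 0x50 idx=0: raw=0x54007 flags P=1 W=1 U=1 S=0
  → PA=0x54D09  (3 entries read)
#5 VA=0x2C38177DC (r,kernel):
  [0] read 0x2B idx=11: raw=0x56007 flags P=1 W=1 U=1 S=0
  [1] read 0x56 idx=28: raw=0x57007 flags P=1 W=1 U=1 S=0
  [2] read 0x57 idx=23: raw=0x59007 flags P=1 W=1 U=1 S=0
  → PA=0x597DC  (3 entries read)
#6 VA=0xC1E1FF30 (r,kernel):
  [0] read 0x2B idx=3: raw=0x5B007 flags P=1 W=1 U=1 S=0
  [1] read 0x5B idx=15: raw=0x5E007 flags P=1 W=1 U=1 S=0
  [2] read 0x5E idx=31: raw=0x5F007 flags P=1 W=1 U=1 S=0
  → PA=0x5FF30  (3 entries read)
#7 VA=0x400C1BF10 (r,kernel):
  [0] read 0x2B idx=16: raw=0x40007 flags P=1 W=1 U=1 S=0
  [1] read 0x40 idx=6: raw=0x44007 flags P=1 W=1 U=1 S=0
  [2] read 0x44 idx=27: raw=0x45007 flags P=1 W=1 U=1 S=0
  → PA=0x45F10  (3 entries read)

Access #0 PA: 0x3361E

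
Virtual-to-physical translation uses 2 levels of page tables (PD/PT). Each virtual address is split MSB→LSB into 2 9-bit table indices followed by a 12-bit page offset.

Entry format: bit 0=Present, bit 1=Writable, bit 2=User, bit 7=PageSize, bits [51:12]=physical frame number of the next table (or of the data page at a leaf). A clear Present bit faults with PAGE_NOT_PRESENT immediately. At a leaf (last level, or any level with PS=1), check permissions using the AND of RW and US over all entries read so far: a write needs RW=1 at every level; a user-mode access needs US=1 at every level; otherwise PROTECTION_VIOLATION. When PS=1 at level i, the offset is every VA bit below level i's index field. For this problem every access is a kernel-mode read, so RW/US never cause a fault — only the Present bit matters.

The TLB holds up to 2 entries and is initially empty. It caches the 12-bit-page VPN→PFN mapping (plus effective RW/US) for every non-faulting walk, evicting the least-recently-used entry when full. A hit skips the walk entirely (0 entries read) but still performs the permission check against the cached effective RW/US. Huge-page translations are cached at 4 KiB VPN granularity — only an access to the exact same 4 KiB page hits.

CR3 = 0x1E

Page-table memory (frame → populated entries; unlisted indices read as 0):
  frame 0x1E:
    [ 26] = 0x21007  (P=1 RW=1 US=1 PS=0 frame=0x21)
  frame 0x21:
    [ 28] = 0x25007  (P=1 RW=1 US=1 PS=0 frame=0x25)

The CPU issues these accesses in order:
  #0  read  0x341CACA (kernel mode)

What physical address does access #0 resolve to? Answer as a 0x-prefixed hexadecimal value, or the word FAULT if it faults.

Per-access translation:
#0 VA=0x341CACA (r,kernel):
  L0 @0x1E[26] → 0x21007  P=1,RW=1,US=1,PS=0
  L1 @0x21[28] → 0x25007  P=1,RW=1,US=1,PS=0
  ⇒ phys 0x25ACA  [2 reads]

Access #0 PA: 0x25ACA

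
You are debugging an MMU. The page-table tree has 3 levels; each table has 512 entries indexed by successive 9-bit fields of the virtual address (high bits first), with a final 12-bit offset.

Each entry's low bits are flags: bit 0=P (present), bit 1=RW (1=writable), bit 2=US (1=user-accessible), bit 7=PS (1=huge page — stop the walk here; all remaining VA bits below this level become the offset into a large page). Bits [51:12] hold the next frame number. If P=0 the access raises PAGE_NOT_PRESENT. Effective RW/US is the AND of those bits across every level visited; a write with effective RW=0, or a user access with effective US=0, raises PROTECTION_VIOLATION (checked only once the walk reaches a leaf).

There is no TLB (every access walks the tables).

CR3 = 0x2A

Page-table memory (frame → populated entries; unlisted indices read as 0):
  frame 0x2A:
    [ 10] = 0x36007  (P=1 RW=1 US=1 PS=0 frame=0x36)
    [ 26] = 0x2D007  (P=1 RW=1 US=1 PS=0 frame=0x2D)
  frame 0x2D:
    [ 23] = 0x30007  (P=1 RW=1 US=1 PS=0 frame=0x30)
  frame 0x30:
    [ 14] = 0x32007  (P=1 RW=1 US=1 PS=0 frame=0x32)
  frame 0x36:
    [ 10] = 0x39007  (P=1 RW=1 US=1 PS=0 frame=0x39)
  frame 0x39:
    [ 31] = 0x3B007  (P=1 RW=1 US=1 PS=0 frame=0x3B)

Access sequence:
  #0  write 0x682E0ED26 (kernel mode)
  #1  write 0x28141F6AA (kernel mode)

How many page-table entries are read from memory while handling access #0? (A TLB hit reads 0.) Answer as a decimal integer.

Trace:
#0 VA=0x682E0ED26 (w,kernel):
  L0: frame=0x2A idx=26 entry=0x2D007 [P=1 RW=1 US=1 PS=0]
  L1: frame=0x2D idx=23 entry=0x30007 [P=1 RW=1 US=1 PS=0]
  L2: frame=0x30 idx=14 entry=0x32007 [P=1 RW=1 US=1 PS=0]
  ✓ 0x32D26  — 3 lookups
#1 VA=0x28141F6AA (w,kernel):
  L0: frame=0x2A idx=10 entry=0x36007 [P=1 RW=1 US=1 PS=0]
  L1: frame=0x36 idx=10 entry=0x39007 [P=1 RW=1 US=1 PS=0]
  L2: frame=0x39 idx=31 entry=0x3B007 [P=1 RW=1 US=1 PS=0]
  ✓ 0x3B6AA  — 3 lookups

Entries read for #0: 3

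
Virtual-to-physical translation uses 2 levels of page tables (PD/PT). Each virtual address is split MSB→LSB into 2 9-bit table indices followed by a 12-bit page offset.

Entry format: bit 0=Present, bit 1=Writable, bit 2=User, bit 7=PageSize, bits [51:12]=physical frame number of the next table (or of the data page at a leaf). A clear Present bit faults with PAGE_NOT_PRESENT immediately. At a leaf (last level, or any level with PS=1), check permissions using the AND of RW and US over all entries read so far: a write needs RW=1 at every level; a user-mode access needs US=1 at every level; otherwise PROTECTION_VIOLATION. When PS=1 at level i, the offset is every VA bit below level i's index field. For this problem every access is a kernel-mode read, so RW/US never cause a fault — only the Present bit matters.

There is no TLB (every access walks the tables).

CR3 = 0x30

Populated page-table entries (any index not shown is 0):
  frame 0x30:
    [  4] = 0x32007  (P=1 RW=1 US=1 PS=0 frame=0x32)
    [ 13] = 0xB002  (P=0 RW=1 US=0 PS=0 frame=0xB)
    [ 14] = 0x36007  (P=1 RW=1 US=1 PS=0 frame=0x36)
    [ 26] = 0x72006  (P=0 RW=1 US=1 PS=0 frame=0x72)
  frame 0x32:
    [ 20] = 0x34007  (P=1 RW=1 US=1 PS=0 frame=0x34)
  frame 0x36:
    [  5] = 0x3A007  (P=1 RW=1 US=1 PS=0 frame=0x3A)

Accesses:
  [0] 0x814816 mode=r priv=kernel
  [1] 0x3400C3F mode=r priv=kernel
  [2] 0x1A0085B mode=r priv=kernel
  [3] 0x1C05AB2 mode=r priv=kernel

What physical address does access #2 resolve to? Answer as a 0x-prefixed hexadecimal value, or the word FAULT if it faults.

Walk each access:
#0 VA=0x814816 (r,kernel):
  [0] read 0x30 idx=4: raw=0x32007 flags P=1 W=1 U=1 S=0
  [1] read 0x32 idx=20: raw=0x34007 flags P=1 W=1 U=1 S=0
  → PA=0x34816  (2 entries read)
#1 VA=0x3400C3F (r,kernel):
  [0] read 0x30 idx=26: raw=0x72006 flags P=0 W=1 U=1 S=0
  ✗ PAGE_NOT_PRESENT  [1 reads]
#2 VA=0x1A0085B (r,kernel):
  [0] read 0x30 idx=13: raw=0xB002 flags P=0 W=1 U=0 S=0
  ✗ PAGE_NOT_PRESENT  [1 reads]
#3 VA=0x1C05AB2 (r,kernel):
  [0] read 0x30 idx=14: raw=0x36007 flags P=1 W=1 U=1 S=0
  [1] read 0x36 idx=5: raw=0x3A007 flags P=1 W=1 U=1 S=0
  → PA=0x3AAB2  (2 entries read)

Access #2 PA: FAULT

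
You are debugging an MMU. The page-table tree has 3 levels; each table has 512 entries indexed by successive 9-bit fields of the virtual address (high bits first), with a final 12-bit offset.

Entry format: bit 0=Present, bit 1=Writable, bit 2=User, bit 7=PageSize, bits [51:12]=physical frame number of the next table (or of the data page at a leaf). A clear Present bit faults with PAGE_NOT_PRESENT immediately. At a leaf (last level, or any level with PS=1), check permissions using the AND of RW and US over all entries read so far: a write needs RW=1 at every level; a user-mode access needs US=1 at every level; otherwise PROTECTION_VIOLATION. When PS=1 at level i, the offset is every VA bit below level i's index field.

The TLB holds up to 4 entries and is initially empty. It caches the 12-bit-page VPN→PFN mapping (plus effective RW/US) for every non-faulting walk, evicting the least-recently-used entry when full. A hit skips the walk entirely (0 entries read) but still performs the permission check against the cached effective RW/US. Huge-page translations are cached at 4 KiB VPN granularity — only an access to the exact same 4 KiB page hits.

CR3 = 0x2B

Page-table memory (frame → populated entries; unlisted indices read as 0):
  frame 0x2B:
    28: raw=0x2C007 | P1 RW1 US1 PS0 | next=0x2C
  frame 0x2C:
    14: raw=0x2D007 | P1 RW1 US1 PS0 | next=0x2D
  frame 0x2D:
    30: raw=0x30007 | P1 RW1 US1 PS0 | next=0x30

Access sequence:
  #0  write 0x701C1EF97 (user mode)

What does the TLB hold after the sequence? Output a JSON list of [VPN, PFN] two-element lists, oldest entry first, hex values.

Trace:
#0 VA=0x701C1EF97 (w,user):
  lvl0: tbl 0x2B, slot 28 ⇒ 0x2C007 (P1/RW1/US1/PS0)
  lvl1: tbl 0x2C, slot 14 ⇒ 0x2D007 (P1/RW1/US1/PS0)
  lvl2: tbl 0x2D, slot 30 ⇒ 0x30007 (P1/RW1/US1/PS0)
  → PA=0x30F97  (3 entries read)

TLB: [["0x701C1E", "0x30"]]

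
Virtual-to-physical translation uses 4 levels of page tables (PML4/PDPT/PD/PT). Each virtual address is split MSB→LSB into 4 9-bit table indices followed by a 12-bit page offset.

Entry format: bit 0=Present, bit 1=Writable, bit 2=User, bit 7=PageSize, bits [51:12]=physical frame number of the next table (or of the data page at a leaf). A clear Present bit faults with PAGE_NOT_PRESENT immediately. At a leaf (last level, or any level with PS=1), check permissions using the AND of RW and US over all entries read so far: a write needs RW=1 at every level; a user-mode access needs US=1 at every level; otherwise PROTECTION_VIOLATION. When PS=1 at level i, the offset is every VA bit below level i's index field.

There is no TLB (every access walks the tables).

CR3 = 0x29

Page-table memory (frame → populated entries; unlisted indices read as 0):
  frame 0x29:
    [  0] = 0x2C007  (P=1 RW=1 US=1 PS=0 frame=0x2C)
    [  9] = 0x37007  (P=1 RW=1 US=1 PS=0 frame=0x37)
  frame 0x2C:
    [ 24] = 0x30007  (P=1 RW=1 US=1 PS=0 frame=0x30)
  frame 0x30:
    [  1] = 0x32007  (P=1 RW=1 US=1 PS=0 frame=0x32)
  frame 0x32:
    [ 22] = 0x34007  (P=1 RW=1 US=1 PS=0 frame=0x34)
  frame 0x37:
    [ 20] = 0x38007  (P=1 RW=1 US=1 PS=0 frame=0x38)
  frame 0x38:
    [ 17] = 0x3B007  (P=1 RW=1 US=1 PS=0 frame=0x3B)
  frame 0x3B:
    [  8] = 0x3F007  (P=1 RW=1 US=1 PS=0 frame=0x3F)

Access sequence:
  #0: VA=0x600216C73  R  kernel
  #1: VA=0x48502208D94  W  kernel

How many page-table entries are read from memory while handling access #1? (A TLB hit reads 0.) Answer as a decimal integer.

Walk each access:
#0 VA=0x600216C73 (r,kernel):
  L0: frame=0x29 idx=0 entry=0x2C007 [P=1 RW=1 US=1 PS=0]
  L1: frame=0x2C idx=24 entry=0x30007 [P=1 RW=1 US=1 PS=0]
  L2: frame=0x30 idx=1 entry=0x32007 [P=1 RW=1 US=1 PS=0]
  L3: frame=0x32 idx=22 entry=0x34007 [P=1 RW=1 US=1 PS=0]
  ⇒ phys 0x34C73  [4 reads]
#1 VA=0x48502208D94 (w,kernel):
  L0: frame=0x29 idx=9 entry=0x37007 [P=1 RW=1 US=1 PS=0]
  L1: frame=0x37 idx=20 entry=0x38007 [P=1 RW=1 US=1 PS=0]
  L2: frame=0x38 idx=17 entry=0x3B007 [P=1 RW=1 US=1 PS=0]
  L3: frame=0x3B idx=8 entry=0x3F007 [P=1 RW=1 US=1 PS=0]
  ⇒ phys 0x3FD94  [4 reads]

Entries read for #1: 4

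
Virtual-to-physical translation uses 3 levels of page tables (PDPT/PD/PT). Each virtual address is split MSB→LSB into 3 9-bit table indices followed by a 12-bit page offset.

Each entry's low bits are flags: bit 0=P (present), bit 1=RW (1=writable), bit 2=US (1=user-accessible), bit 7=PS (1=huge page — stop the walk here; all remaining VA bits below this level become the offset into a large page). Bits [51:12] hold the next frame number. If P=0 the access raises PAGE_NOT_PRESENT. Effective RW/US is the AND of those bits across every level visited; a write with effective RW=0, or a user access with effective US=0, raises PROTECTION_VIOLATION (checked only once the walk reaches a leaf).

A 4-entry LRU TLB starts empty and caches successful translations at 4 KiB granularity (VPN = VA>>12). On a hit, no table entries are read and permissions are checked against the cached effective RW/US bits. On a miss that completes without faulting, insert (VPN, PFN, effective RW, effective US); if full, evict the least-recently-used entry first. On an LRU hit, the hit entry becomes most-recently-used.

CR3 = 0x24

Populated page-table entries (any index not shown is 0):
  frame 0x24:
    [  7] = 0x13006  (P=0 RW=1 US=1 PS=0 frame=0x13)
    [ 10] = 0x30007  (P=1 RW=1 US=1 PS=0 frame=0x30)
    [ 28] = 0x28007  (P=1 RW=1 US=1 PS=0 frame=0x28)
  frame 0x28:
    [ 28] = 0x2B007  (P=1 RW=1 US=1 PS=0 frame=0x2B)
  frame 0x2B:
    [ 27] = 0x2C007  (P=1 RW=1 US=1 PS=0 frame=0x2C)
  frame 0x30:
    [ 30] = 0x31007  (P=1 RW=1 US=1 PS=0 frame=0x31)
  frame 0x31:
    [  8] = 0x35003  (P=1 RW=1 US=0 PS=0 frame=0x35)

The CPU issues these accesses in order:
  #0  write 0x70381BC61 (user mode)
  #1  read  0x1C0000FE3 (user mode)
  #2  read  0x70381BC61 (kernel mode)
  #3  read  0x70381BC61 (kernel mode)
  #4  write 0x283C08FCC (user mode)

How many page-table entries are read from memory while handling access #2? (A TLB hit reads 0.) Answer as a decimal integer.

Trace:
#0 VA=0x70381BC61 (w,user):
  L0: frame=0x24 idx=28 entry=0x28007 [P=1 RW=1 US=1 PS=0]
  L1: frame=0x28 idx=28 entry=0x2B007 [P=1 RW=1 US=1 PS=0]
  L2: frame=0x2B idx=27 entry=0x2C007 [P=1 RW=1 US=1 PS=0]
  ⇒ phys 0x2CC61  [3 reads]
#1 VA=0x1C0000FE3 (r,user):
  L0: frame=0x24 idx=7 entry=0x13006 [P=0 RW=1 US=1 PS=0]
  → PAGE_NOT_PRESENT  (1 entries read)
#2 VA=0x70381BC61 (r,kernel):
  TLB hit vpn=0x70381B → PA=0x2CC61
#3 VA=0x70381BC61 (r,kernel):
  TLB hit vpn=0x70381B → PA=0x2CC61
#4 VA=0x283C08FCC (w,user):
  L0: frame=0x24 idx=10 entry=0x30007 [P=1 RW=1 US=1 PS=0]
  L1: frame=0x30 idx=30 entry=0x31007 [P=1 RW=1 US=1 PS=0]
  L2: frame=0x31 idx=8 entry=0x35003 [P=1 RW=1 US=0 PS=0]
  → PROTECTION_VIOLATION  (3 entries read)

Entries read for #2: 0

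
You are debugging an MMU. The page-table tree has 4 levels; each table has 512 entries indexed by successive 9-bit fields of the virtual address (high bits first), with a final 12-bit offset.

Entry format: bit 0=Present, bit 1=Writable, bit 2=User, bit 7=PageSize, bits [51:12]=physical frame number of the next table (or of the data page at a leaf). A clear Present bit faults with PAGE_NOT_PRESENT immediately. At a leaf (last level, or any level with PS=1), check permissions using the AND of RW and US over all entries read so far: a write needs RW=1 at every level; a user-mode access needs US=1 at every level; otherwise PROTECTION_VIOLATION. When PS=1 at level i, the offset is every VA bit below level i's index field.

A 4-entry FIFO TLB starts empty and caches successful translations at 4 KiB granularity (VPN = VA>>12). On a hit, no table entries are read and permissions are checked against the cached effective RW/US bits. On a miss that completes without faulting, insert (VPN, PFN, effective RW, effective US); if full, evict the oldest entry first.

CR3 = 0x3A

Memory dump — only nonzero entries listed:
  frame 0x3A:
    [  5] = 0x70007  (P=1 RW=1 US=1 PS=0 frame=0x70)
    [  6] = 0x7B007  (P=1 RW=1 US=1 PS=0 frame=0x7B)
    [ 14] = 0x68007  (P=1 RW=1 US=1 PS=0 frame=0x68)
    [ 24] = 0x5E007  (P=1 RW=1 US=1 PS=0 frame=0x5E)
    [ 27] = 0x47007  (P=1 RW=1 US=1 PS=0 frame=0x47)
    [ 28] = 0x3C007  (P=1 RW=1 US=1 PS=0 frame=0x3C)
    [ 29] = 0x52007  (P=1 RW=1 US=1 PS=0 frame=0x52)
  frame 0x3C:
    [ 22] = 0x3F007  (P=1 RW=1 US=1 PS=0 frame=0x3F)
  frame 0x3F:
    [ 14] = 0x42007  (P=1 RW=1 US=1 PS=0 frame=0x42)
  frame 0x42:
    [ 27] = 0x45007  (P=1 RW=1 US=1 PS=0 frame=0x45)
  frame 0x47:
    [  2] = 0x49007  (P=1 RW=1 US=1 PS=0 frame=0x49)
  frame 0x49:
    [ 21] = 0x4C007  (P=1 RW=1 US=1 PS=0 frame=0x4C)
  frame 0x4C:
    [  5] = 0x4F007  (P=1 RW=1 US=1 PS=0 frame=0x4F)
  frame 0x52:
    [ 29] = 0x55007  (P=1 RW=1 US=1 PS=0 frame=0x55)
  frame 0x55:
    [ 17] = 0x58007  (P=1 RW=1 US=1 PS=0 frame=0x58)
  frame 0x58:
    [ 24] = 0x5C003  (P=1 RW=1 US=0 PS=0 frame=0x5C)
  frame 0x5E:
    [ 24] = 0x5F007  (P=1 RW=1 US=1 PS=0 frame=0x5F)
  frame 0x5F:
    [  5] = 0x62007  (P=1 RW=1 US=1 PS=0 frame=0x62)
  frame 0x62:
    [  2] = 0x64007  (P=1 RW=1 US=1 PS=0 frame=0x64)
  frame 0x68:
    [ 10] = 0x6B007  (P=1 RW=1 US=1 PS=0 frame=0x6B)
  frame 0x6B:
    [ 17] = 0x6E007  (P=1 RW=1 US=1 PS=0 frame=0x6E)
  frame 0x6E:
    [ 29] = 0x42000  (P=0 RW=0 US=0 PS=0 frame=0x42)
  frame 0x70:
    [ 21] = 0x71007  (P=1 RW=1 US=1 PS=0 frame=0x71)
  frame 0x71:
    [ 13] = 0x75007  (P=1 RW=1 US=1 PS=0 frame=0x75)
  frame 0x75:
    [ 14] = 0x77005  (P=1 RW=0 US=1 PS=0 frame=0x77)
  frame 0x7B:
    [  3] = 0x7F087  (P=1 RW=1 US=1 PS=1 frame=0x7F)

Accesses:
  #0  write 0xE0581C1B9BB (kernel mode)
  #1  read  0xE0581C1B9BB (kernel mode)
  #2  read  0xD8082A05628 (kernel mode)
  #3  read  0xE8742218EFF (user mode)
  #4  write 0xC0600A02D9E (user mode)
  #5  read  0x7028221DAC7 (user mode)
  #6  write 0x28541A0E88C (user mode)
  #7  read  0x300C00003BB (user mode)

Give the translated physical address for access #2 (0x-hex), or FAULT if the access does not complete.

Walk each access:
#0 VA=0xE0581C1B9BB (w,kernel):
  L0 @0x3A[28] → 0x3C007  P=1,RW=1,US=1,PS=0
  L1 @0x3C[22] → 0x3F007  P=1,RW=1,US=1,PS=0
  L2 @0x3F[14] → 0x42007  P=1,RW=1,US=1,PS=0
  L3 @0x42[27] → 0x45007  P=1,RW=1,US=1,PS=0
  ⇒ phys 0x459BB  [4 reads]
#1 VA=0xE0581C1B9BB (r,kernel):
  TLB hit vpn=0xE0581C1B → PA=0x459BB
#2 VA=0xD8082A05628 (r,kernel):
  L0 @0x3A[27] → 0x47007  P=1,RW=1,US=1,PS=0
  L1 @0x47[2] → 0x49007  P=1,RW=1,US=1,PS=0
  L2 @0x49[21] → 0x4C007  P=1,RW=1,US=1,PS=0
  L3 @0x4C[5] → 0x4F007  P=1,RW=1,US=1,PS=0
  ⇒ phys 0x4F628  [4 reads]
#3 VA=0xE8742218EFF (r,user):
  L0 @0x3A[29] → 0x52007  P=1,RW=1,US=1,PS=0
  L1 @0x52[29] → 0x55007  P=1,RW=1,US=1,PS=0
  L2 @0x55[17] → 0x58007  P=1,RW=1,US=1,PS=0
  L3 @0x58[24] → 0x5C003  P=1,RW=1,US=0,PS=0
  ⇒ fault: PROTECTION_VIOLATION  — 4 lookups
#4 VA=0xC0600A02D9E (w,user):
  L0 @0x3A[24] → 0x5E007  P=1,RW=1,US=1,PS=0
  L1 @0x5E[24] → 0x5F007  P=1,RW=1,US=1,PS=0
  L2 @0x5F[5] → 0x62007  P=1,RW=1,US=1,PS=0
  L3 @0x62[2] → 0x64007  P=1,RW=1,US=1,PS=0
  ⇒ phys 0x64D9E  [4 reads]
#5 VA=0x7028221DAC7 (r,user):
  L0 @0x3A[14] → 0x68007  P=1,RW=1,US=1,PS=0
  L1 @0x68[10] → 0x6B007  P=1,RW=1,US=1,PS=0
  L2 @0x6B[17] → 0x6E007  P=1,RW=1,US=1,PS=0
  L3 @0x6E[29] → 0x42000  P=0,RW=0,US=0,PS=0
  ⇒ fault: PAGE_NOT_PRESENT  — 4 lookups
#6 VA=0x28541A0E88C (w,user):
  L0 @0x3A[5] → 0x70007  P=1,RW=1,US=1,PS=0
  L1 @0x70[21] → 0x71007  P=1,RW=1,US=1,PS=0
  L2 @0x71[13] → 0x75007  P=1,RW=1,US=1,PS=0
  L3 @0x75[14] → 0x77005  P=1,RW=0,US=1,PS=0
  ⇒ fault: PROTECTION_VIOLATION  — 4 lookups
#7 VA=0x300C00003BB (r,user):
  L0 @0x3A[6] → 0x7B007  P=1,RW=1,US=1,PS=0
  L1 @0x7B[3] → 0x7F087  P=1,RW=1,US=1,PS=1
  ⇒ phys 0x7F3BB (huge @L1)  [2 reads]

Access #2 PA: 0x4F628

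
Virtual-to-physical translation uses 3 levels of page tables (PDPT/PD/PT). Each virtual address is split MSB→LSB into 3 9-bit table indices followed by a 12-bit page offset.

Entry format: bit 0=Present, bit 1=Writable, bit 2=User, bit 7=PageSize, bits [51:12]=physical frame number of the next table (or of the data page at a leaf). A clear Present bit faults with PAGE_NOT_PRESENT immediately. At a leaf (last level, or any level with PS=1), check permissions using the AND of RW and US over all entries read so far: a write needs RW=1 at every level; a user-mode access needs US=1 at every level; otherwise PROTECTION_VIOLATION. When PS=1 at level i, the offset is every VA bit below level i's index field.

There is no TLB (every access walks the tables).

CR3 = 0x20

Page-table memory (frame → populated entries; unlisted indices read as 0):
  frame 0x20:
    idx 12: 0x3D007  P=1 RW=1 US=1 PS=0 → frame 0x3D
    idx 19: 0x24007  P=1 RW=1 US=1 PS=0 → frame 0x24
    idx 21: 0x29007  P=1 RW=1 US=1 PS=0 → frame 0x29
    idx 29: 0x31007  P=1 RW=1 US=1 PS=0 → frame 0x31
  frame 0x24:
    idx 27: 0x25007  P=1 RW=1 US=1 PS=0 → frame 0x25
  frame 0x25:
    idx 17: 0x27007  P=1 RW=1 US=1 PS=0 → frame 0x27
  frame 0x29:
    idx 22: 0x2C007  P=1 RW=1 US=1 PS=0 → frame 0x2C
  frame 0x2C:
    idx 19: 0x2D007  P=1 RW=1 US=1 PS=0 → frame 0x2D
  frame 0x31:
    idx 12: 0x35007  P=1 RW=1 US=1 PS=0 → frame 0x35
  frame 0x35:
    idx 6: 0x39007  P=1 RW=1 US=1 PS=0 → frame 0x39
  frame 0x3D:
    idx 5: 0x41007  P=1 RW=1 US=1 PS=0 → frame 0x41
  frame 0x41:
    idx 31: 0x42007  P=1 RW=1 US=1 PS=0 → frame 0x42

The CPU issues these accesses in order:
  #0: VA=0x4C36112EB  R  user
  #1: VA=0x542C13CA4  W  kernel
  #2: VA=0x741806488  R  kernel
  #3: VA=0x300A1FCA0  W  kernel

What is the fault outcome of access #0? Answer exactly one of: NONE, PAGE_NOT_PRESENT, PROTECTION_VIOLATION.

Trace:
#0 VA=0x4C36112EB (r,user):
  [0] read 0x20 idx=19: raw=0x24007 flags P=1 W=1 U=1 S=0
  [1] read 0x24 idx=27: raw=0x25007 flags P=1 W=1 U=1 S=0
  [2] read 0x25 idx=17: raw=0x27007 flags P=1 W=1 U=1 S=0
  ✓ 0x272EB  — 3 lookups
#1 VA=0x542C13CA4 (w,kernel):
  [0] read 0x20 idx=21: raw=0x29007 flags P=1 W=1 U=1 S=0
  [1] read 0x29 idx=22: raw=0x2C007 flags P=1 W=1 U=1 S=0
  [2] read 0x2C idx=19: raw=0x2D007 flags P=1 W=1 U=1 S=0
  ✓ 0x2DCA4  — 3 lookups
#2 VA=0x741806488 (r,kernel):
  [0] read 0x20 idx=29: raw=0x31007 flags P=1 W=1 U=1 S=0
  [1] read 0x31 idx=12: raw=0x35007 flags P=1 W=1 U=1 S=0
  [2] read 0x35 idx=6: raw=0x39007 flags P=1 W=1 U=1 S=0
  ✓ 0x39488  — 3 lookups
#3 VA=0x300A1FCA0 (w,kernel):
  [0] read 0x20 idx=12: raw=0x3D007 flags P=1 W=1 U=1 S=0
  [1] read 0x3D idx=5: raw=0x41007 flags P=1 W=1 U=1 S=0
  [2] read 0x41 idx=31: raw=0x42007 flags P=1 W=1 U=1 S=0
  ✓ 0x42CA0  — 3 lookups

Access #0 fault: NONE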